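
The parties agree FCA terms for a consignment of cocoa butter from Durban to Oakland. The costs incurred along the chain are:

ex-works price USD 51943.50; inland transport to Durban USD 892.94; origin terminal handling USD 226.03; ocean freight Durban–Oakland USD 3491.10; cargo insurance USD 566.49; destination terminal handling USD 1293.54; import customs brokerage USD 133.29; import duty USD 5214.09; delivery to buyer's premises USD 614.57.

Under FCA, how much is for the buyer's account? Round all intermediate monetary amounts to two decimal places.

Buyer's account: USD 11539.11

FCA: the seller delivers export-cleared goods to the carrier; the buyer bears costs from that point.
Seller's account: goods 51943.50 + inland to port 892.94 = 52836.44
Buyer's account: origin terminal 226.03 + freight 3491.10 + insurance 566.49 + destination terminal 1293.54 + brokerage 133.29 + duty 5214.09 + delivery 614.57 = 11539.11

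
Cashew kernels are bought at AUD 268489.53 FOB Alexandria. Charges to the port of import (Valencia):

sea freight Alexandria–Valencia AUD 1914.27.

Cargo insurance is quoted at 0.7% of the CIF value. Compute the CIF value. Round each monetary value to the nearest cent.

Let C be the CIF value. C = FOB price + freight + 0.7% × C
C − 0.7% × C = 268489.53 + 1914.27
0.993 × C = 270403.80
C = 270403.80 / 0.993 = 272309.97
Insurance premium = 0.7% × 272309.97 = 1906.17

CIF value: AUD 272309.97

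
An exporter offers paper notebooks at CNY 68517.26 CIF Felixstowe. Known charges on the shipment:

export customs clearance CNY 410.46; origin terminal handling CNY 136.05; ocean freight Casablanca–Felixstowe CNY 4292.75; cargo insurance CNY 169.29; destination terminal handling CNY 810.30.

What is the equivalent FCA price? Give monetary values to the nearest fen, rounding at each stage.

FCA price: CNY 63919.17

Not relevant to the conversion: export clearance — on the seller under both CIF and FCA; already in the CIF price and stays in the FCA price. destination terminal — on the buyer under both terms; not part of either seller's price.
From CIF to FCA, the seller no longer bears: origin terminal, freight, insurance.
FCA price = 68517.26 − 136.05 − 4292.75 − 169.29 = 63919.17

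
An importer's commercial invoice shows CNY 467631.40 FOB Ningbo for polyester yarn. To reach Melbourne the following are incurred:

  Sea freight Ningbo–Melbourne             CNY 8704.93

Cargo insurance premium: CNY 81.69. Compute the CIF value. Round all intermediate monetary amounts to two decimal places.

CIF = FOB price + freight + insurance
CIF = 467631.40 + 8704.93 + 81.69 = 476418.02

CIF value: CNY 476418.02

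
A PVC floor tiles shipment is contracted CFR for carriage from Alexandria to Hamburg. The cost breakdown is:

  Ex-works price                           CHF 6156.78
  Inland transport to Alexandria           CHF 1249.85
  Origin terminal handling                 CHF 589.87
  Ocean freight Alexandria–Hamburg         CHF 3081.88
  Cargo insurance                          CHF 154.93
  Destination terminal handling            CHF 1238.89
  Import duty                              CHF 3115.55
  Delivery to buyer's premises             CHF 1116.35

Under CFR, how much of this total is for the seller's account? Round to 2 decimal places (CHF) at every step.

CFR: the seller pays costs through ocean freight to the destination port, but not insurance.
Seller's account: goods 6156.78 + inland to port 1249.85 + origin terminal 589.87 + freight 3081.88 = 11078.38
Buyer's account: insurance 154.93 + destination terminal 1238.89 + duty 3115.55 + delivery 1116.35 = 5625.72

Seller's account: CHF 11078.38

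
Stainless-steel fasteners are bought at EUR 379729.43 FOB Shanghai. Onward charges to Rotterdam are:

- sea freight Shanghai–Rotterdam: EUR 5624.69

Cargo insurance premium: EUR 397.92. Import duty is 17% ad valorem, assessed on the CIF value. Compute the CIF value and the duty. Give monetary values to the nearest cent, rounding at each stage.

CIF = FOB price + freight + insurance
CIF = 379729.43 + 5624.69 + 397.92 = 385752.04
Import duty = 385752.04 × 17% = 65577.85

CIF value: EUR 385752.04; import duty: EUR 65577.85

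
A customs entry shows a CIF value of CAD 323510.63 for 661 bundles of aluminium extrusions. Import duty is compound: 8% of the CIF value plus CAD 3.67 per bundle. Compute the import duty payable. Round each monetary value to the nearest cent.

Import duty: CAD 28306.72

Ad valorem component: 323510.63 × 8% = 25880.85
Specific component: 661 × 3.67 = 2425.87
Import duty = 25880.85 + 2425.87 = 28306.72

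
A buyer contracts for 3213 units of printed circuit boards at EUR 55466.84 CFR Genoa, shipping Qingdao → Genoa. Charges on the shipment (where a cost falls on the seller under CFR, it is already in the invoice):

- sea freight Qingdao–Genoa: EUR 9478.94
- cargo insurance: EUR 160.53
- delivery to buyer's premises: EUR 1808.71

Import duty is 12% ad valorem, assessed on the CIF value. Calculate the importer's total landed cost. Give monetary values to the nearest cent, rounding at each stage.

CFR: the seller pays costs through ocean freight to the destination port, but not insurance.
Already in the invoice (seller's account under CFR): freight — exclude.
CIF value = CFR price + insurance = 55466.84 + 160.53 = 55627.37
Import duty = 55627.37 × 12% = 6675.28
Buyer bears: insurance 160.53 + delivery 1808.71 + duty 6675.28 = 8644.52
Landed cost = invoice 55466.84 + 8644.52 = 64111.36

Total landed cost: EUR 64111.36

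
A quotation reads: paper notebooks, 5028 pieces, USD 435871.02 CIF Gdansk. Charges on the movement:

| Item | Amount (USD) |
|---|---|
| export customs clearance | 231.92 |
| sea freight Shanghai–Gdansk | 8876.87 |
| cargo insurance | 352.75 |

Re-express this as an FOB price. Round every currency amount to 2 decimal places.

FOB price: USD 426641.40

Not relevant to the conversion: export clearance — on the seller under both CIF and FOB; already in the CIF price and stays in the FOB price.
From CIF to FOB, the seller no longer bears: freight, insurance.
FOB price = 435871.02 − 8876.87 − 352.75 = 426641.40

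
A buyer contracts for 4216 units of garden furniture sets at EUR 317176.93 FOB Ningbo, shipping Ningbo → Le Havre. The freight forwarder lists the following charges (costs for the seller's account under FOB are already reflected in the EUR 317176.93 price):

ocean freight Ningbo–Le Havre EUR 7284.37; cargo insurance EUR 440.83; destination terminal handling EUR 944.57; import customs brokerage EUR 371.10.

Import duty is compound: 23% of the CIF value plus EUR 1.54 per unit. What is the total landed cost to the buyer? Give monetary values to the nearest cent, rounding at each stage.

Total landed cost: EUR 407437.93

FOB: the seller bears costs until goods are on board at the origin port; the buyer bears freight, insurance and all costs thereafter.
CIF value = FOB price + freight + insurance = 317176.93 + 7284.37 + 440.83 = 324902.13
Ad valorem component: 324902.13 × 23% = 74727.49
Specific component: 4216 × 1.54 = 6492.64
Import duty = 74727.49 + 6492.64 = 81220.13
Buyer bears: freight 7284.37 + insurance 440.83 + destination terminal 944.57 + brokerage 371.10 + duty 81220.13 = 90261.00
Landed cost = invoice 317176.93 + 90261.00 = 407437.93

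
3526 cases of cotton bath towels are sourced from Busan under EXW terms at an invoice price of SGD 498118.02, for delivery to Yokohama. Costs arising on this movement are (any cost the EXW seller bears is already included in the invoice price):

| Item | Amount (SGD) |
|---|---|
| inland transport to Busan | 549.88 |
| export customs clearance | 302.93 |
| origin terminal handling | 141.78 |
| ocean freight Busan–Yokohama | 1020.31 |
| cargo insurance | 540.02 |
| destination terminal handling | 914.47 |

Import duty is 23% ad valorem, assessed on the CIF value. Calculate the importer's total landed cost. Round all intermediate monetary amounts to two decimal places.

Total landed cost: SGD 616742.19

EXW: the seller makes goods available at their premises; the buyer bears all onward costs.
CIF value = EXW price + inland to port + export clearance + origin terminal + freight + insurance = 498118.02 + 549.88 + 302.93 + 141.78 + 1020.31 + 540.02 = 500672.94
Import duty = 500672.94 × 23% = 115154.78
Buyer bears: inland to port 549.88 + export clearance 302.93 + origin terminal 141.78 + freight 1020.31 + insurance 540.02 + destination terminal 914.47 + duty 115154.78 = 118624.17
Landed cost = invoice 498118.02 + 118624.17 = 616742.19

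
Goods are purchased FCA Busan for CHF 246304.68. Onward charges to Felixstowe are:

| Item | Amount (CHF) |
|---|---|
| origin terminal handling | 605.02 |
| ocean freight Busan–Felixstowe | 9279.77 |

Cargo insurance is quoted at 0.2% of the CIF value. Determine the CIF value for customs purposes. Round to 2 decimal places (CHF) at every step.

CIF value: CHF 256702.88

Let C be the CIF value. C = FCA price + pre-shipment costs + freight + 0.2% × C
C − 0.2% × C = 246304.68 + 605.02 + 9279.77
0.998 × C = 256189.47
C = 256189.47 / 0.998 = 256702.88
Insurance premium = 0.2% × 256702.88 = 513.41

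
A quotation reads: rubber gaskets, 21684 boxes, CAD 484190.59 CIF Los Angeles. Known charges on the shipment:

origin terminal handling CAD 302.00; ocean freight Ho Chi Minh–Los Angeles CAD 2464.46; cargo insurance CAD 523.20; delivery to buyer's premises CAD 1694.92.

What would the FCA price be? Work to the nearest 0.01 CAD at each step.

Not relevant to the conversion: delivery — on the buyer under both terms; not part of either seller's price.
From CIF to FCA, the seller no longer bears: origin terminal, freight, insurance.
FCA price = 484190.59 − 302.00 − 2464.46 − 523.20 = 480900.93

FCA price: CAD 480900.93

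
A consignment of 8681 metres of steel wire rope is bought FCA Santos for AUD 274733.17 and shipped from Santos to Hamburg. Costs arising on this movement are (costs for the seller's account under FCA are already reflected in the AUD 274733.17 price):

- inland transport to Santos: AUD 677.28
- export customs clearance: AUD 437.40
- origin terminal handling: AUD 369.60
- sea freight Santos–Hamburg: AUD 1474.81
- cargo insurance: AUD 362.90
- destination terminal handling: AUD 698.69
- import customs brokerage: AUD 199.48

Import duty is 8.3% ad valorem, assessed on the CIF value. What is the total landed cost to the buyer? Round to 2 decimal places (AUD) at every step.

FCA: the seller delivers export-cleared goods to the carrier; the buyer bears costs from that point.
Already in the invoice (seller's account under FCA): inland to port, export clearance — exclude.
CIF value = FCA price + origin terminal + freight + insurance = 274733.17 + 369.60 + 1474.81 + 362.90 = 276940.48
Import duty = 276940.48 × 8.3% = 22986.06
Buyer bears: origin terminal 369.60 + freight 1474.81 + insurance 362.90 + destination terminal 698.69 + brokerage 199.48 + duty 22986.06 = 26091.54
Landed cost = invoice 274733.17 + 26091.54 = 300824.71

Total landed cost: AUD 300824.71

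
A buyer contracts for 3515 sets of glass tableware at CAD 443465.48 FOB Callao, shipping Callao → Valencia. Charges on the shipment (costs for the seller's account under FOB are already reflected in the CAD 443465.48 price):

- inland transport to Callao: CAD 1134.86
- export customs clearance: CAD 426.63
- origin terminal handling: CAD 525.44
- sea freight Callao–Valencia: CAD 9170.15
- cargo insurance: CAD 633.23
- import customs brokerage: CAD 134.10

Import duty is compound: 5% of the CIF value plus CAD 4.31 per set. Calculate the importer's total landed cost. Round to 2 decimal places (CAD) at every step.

Total landed cost: CAD 491216.05

FOB: the seller bears costs until goods are on board at the origin port; the buyer bears freight, insurance and all costs thereafter.
Already in the invoice (seller's account under FOB): inland to port, export clearance, origin terminal — exclude.
CIF value = FOB price + freight + insurance = 443465.48 + 9170.15 + 633.23 = 453268.86
Ad valorem component: 453268.86 × 5% = 22663.44
Specific component: 3515 × 4.31 = 15149.65
Import duty = 22663.44 + 15149.65 = 37813.09
Buyer bears: freight 9170.15 + insurance 633.23 + brokerage 134.10 + duty 37813.09 = 47750.57
Landed cost = invoice 443465.48 + 47750.57 = 491216.05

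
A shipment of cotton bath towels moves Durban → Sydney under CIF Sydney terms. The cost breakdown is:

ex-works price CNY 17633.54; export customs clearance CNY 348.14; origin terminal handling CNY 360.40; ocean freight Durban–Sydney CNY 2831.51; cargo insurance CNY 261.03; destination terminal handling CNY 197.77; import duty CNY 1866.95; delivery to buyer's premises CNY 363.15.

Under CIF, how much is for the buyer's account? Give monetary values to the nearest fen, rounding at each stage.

Buyer's account: CNY 2427.87

CIF: the seller pays costs through ocean freight and marine insurance to the destination port.
Seller's account: goods 17633.54 + export clearance 348.14 + origin terminal 360.40 + freight 2831.51 + insurance 261.03 = 21434.62
Buyer's account: destination terminal 197.77 + duty 1866.95 + delivery 363.15 = 2427.87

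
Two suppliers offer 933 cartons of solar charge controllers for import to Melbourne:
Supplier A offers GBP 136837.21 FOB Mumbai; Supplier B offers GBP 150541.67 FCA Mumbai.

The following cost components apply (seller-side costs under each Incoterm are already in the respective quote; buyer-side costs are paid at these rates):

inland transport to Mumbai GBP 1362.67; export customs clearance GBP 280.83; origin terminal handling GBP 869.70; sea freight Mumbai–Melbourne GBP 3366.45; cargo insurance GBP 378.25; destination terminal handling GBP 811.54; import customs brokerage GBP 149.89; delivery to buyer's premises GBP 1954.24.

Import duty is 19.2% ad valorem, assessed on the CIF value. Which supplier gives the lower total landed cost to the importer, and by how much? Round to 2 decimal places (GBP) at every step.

Supplier A (FOB):
CIF value = FOB price + freight + insurance = 136837.21 + 3366.45 + 378.25 = 140581.91
Import duty = 140581.91 × 19.2% = 26991.73
Buyer bears (A): 3366.45 + 378.25 + 811.54 + 149.89 + 1954.24 = 6660.37
Landed cost (A) = invoice 136837.21 + 6660.37 + duty 26991.73 = 170489.31
Supplier B (FCA):
CIF value = FCA price + origin terminal + freight + insurance = 150541.67 + 869.70 + 3366.45 + 378.25 = 155156.07
Import duty = 155156.07 × 19.2% = 29789.97
Buyer bears (B): 869.70 + 3366.45 + 378.25 + 811.54 + 149.89 + 1954.24 = 7530.07
Landed cost (B) = invoice 150541.67 + 7530.07 + duty 29789.97 = 187861.71
Difference = |170489.31 − 187861.71| = 17372.40

Supplier A is cheaper by GBP 17372.40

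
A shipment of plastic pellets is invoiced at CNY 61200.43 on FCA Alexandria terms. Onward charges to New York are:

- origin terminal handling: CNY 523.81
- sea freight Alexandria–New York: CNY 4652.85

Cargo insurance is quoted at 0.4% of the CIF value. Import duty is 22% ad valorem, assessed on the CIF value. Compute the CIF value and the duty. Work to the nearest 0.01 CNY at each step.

Let C be the CIF value. C = FCA price + pre-shipment costs + freight + 0.4% × C
C − 0.4% × C = 61200.43 + 523.81 + 4652.85
0.996 × C = 66377.09
C = 66377.09 / 0.996 = 66643.66
Insurance premium = 0.4% × 66643.66 = 266.57
Import duty = 66643.66 × 22% = 14661.61

CIF value: CNY 66643.66; import duty: CNY 14661.61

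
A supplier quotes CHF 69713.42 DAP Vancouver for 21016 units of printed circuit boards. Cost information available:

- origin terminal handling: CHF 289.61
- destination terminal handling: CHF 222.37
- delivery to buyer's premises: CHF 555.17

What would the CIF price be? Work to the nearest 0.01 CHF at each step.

Not relevant to the conversion: origin terminal — on the seller under both DAP and CIF; already in the DAP price and stays in the CIF price.
From DAP to CIF, the seller no longer bears: destination terminal, delivery.
CIF price = 69713.42 − 222.37 − 555.17 = 68935.88

CIF price: CHF 68935.88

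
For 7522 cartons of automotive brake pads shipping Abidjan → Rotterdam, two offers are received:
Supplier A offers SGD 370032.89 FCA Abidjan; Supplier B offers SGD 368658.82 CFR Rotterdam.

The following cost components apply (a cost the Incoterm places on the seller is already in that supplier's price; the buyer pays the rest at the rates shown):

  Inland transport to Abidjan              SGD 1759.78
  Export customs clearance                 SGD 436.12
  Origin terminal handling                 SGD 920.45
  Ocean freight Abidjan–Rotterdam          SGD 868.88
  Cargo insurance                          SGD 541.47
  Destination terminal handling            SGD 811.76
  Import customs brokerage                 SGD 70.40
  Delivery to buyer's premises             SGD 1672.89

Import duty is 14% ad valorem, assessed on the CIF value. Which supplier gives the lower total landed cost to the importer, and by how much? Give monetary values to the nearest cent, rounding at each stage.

Supplier B is cheaper by SGD 3606.28

Supplier A (FCA):
CIF value = FCA price + origin terminal + freight + insurance = 370032.89 + 920.45 + 868.88 + 541.47 = 372363.69
Import duty = 372363.69 × 14% = 52130.92
Buyer bears (A): 920.45 + 868.88 + 541.47 + 811.76 + 70.40 + 1672.89 = 4885.85
Landed cost (A) = invoice 370032.89 + 4885.85 + duty 52130.92 = 427049.66
Supplier B (CFR):
CIF value = CFR price + insurance = 368658.82 + 541.47 = 369200.29
Import duty = 369200.29 × 14% = 51688.04
Buyer bears (B): 541.47 + 811.76 + 70.40 + 1672.89 = 3096.52
Landed cost (B) = invoice 368658.82 + 3096.52 + duty 51688.04 = 423443.38
Difference = |427049.66 − 423443.38| = 3606.28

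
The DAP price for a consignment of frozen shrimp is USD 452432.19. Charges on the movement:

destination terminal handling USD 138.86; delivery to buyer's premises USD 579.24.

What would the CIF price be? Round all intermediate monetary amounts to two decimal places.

From DAP to CIF, the seller no longer bears: destination terminal, delivery.
CIF price = 452432.19 − 138.86 − 579.24 = 451714.09

CIF price: USD 451714.09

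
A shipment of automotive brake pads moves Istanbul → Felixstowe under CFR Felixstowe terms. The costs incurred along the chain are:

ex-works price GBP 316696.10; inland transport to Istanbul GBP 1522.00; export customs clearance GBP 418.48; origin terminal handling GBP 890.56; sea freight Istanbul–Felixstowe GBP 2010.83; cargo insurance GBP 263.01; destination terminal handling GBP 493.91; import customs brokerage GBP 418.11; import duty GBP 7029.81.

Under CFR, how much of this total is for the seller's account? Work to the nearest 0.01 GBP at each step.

CFR: the seller pays costs through ocean freight to the destination port, but not insurance.
Seller's account: goods 316696.10 + inland to port 1522.00 + export clearance 418.48 + origin terminal 890.56 + freight 2010.83 = 321537.97
Buyer's account: insurance 263.01 + destination terminal 493.91 + brokerage 418.11 + duty 7029.81 = 8204.84

Seller's account: GBP 321537.97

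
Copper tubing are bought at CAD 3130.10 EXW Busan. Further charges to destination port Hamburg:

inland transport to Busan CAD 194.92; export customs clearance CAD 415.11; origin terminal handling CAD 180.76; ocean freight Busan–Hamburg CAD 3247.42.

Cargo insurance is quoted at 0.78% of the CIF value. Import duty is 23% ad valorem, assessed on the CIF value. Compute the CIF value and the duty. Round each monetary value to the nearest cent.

Let C be the CIF value. C = EXW price + pre-shipment costs + freight + 0.78% × C
C − 0.78% × C = 3130.10 + 194.92 + 415.11 + 180.76 + 3247.42
0.9922 × C = 7168.31
C = 7168.31 / 0.9922 = 7224.66
Insurance premium = 0.78% × 7224.66 = 56.35
Import duty = 7224.66 × 23% = 1661.67

CIF value: CAD 7224.66; import duty: CAD 1661.67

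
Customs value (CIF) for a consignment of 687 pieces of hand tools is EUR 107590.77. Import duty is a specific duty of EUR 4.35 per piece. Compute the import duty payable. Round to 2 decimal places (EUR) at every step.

Import duty = 687 × 4.35 = 2988.45

Import duty: EUR 2988.45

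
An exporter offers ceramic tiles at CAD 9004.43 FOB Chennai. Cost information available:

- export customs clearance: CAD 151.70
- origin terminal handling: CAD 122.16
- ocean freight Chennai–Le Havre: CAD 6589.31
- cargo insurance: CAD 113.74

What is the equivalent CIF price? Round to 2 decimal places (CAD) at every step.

Not relevant to the conversion: origin terminal, export clearance — on the seller under both FOB and CIF; already in the FOB price and stays in the CIF price.
From FOB to CIF, the seller additionally bears: freight, insurance.
CIF price = 9004.43 + 6589.31 + 113.74 = 15707.48

CIF price: CAD 15707.48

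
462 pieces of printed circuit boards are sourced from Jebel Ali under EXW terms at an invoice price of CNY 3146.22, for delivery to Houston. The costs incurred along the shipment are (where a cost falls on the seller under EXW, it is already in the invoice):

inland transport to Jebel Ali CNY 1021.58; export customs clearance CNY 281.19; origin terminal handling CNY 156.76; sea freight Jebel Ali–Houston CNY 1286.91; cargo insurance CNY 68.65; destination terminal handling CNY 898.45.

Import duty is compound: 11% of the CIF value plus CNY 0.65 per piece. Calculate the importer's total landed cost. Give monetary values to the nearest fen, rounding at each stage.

EXW: the seller makes goods available at their premises; the buyer bears all onward costs.
CIF value = EXW price + inland to port + export clearance + origin terminal + freight + insurance = 3146.22 + 1021.58 + 281.19 + 156.76 + 1286.91 + 68.65 = 5961.31
Ad valorem component: 5961.31 × 11% = 655.74
Specific component: 462 × 0.65 = 300.30
Import duty = 655.74 + 300.30 = 956.04
Buyer bears: inland to port 1021.58 + export clearance 281.19 + origin terminal 156.76 + freight 1286.91 + insurance 68.65 + destination terminal 898.45 + duty 956.04 = 4669.58
Landed cost = invoice 3146.22 + 4669.58 = 7815.80

Total landed cost: CNY 7815.80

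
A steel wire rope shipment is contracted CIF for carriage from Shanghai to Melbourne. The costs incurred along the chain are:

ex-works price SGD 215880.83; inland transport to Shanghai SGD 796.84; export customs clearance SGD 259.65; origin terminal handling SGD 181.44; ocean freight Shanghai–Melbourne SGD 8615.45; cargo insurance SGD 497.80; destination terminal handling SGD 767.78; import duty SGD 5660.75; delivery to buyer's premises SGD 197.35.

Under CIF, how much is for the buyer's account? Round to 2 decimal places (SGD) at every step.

CIF: the seller pays costs through ocean freight and marine insurance to the destination port.
Seller's account: goods 215880.83 + inland to port 796.84 + export clearance 259.65 + origin terminal 181.44 + freight 8615.45 + insurance 497.80 = 226232.01
Buyer's account: destination terminal 767.78 + duty 5660.75 + delivery 197.35 = 6625.88

Buyer's account: SGD 6625.88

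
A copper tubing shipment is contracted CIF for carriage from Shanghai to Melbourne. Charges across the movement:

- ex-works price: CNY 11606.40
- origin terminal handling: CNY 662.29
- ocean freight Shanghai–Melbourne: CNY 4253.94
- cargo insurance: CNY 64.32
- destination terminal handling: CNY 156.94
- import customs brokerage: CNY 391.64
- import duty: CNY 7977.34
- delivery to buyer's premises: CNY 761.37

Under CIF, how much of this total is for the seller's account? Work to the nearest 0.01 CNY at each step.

CIF: the seller pays costs through ocean freight and marine insurance to the destination port.
Seller's account: goods 11606.40 + origin terminal 662.29 + freight 4253.94 + insurance 64.32 = 16586.95
Buyer's account: destination terminal 156.94 + brokerage 391.64 + duty 7977.34 + delivery 761.37 = 9287.29

Seller's account: CNY 16586.95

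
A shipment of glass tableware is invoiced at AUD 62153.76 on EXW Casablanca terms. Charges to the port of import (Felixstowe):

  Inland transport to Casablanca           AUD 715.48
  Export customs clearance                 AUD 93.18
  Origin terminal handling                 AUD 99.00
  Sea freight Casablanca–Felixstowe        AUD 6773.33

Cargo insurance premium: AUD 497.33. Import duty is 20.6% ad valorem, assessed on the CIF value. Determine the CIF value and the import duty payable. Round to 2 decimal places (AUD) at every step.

CIF = EXW price + pre-shipment costs + freight + insurance
CIF = 62153.76 + 715.48 + 93.18 + 99.00 + 6773.33 + 497.33 = 70332.08
Import duty = 70332.08 × 20.6% = 14488.41

CIF value: AUD 70332.08; import duty: AUD 14488.41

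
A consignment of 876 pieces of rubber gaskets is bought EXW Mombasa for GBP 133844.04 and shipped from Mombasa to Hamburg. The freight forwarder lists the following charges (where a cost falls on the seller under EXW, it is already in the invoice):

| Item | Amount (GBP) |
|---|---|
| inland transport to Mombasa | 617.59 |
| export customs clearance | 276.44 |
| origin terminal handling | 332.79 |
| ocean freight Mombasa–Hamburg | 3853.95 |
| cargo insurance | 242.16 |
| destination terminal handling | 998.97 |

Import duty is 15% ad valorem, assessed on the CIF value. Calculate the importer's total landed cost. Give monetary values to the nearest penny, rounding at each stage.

EXW: the seller makes goods available at their premises; the buyer bears all onward costs.
CIF value = EXW price + inland to port + export clearance + origin terminal + freight + insurance = 133844.04 + 617.59 + 276.44 + 332.79 + 3853.95 + 242.16 = 139166.97
Import duty = 139166.97 × 15% = 20875.05
Buyer bears: inland to port 617.59 + export clearance 276.44 + origin terminal 332.79 + freight 3853.95 + insurance 242.16 + destination terminal 998.97 + duty 20875.05 = 27196.95
Landed cost = invoice 133844.04 + 27196.95 = 161040.99

Total landed cost: GBP 161040.99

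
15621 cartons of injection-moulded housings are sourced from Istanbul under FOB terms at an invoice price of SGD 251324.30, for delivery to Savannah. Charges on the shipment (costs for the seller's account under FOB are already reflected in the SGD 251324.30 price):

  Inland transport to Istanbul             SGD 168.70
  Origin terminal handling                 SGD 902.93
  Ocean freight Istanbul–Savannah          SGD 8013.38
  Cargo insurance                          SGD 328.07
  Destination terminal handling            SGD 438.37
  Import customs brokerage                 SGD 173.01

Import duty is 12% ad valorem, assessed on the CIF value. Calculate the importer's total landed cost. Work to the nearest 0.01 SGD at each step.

FOB: the seller bears costs until goods are on board at the origin port; the buyer bears freight, insurance and all costs thereafter.
Already in the invoice (seller's account under FOB): inland to port, origin terminal — exclude.
CIF value = FOB price + freight + insurance = 251324.30 + 8013.38 + 328.07 = 259665.75
Import duty = 259665.75 × 12% = 31159.89
Buyer bears: freight 8013.38 + insurance 328.07 + destination terminal 438.37 + brokerage 173.01 + duty 31159.89 = 40112.72
Landed cost = invoice 251324.30 + 40112.72 = 291437.02

Total landed cost: SGD 291437.02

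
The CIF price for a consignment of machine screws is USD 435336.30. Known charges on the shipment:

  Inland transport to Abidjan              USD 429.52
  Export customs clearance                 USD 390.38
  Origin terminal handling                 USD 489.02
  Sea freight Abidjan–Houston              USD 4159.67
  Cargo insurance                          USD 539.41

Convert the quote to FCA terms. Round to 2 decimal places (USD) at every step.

FCA price: USD 430148.20

Not relevant to the conversion: inland to port, export clearance — on the seller under both CIF and FCA; already in the CIF price and stays in the FCA price.
From CIF to FCA, the seller no longer bears: origin terminal, freight, insurance.
FCA price = 435336.30 − 489.02 − 4159.67 − 539.41 = 430148.20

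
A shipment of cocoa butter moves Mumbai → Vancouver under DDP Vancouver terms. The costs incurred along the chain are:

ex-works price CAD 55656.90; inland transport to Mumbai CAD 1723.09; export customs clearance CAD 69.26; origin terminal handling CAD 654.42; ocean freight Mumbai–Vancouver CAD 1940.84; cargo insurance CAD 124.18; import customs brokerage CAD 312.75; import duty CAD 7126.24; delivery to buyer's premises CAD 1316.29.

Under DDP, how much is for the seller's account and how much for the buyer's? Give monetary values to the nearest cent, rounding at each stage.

DDP: the seller bears all costs including import duty.
Seller's account: goods 55656.90 + inland to port 1723.09 + export clearance 69.26 + origin terminal 654.42 + freight 1940.84 + insurance 124.18 + brokerage 312.75 + duty 7126.24 + delivery 1316.29 = 68923.97
Buyer's account: 0.00

Seller: CAD 68923.97; buyer: CAD 0.00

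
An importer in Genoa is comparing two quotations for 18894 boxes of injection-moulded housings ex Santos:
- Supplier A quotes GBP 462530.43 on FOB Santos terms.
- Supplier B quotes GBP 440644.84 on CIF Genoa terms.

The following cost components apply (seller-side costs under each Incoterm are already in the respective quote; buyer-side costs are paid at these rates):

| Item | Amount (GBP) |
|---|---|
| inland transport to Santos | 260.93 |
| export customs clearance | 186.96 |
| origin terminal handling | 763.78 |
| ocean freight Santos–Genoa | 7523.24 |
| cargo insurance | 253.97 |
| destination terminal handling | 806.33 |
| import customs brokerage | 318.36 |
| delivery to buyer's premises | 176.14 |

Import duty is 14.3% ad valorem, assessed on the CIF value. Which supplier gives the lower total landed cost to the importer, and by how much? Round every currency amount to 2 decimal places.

Supplier B is cheaper by GBP 33904.58

Supplier A (FOB):
CIF value = FOB price + freight + insurance = 462530.43 + 7523.24 + 253.97 = 470307.64
Import duty = 470307.64 × 14.3% = 67253.99
Buyer bears (A): 7523.24 + 253.97 + 806.33 + 318.36 + 176.14 = 9078.04
Landed cost (A) = invoice 462530.43 + 9078.04 + duty 67253.99 = 538862.46
Supplier B (CIF):
The CIF price already equals the CIF value: 440644.84
Import duty = 440644.84 × 14.3% = 63012.21
Buyer bears (B): 806.33 + 318.36 + 176.14 = 1300.83
Landed cost (B) = invoice 440644.84 + 1300.83 + duty 63012.21 = 504957.88
Difference = |538862.46 − 504957.88| = 33904.58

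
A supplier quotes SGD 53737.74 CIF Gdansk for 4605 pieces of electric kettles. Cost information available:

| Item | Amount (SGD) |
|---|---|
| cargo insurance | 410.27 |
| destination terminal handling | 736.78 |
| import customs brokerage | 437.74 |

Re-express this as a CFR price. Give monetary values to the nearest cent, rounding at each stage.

Not relevant to the conversion: brokerage, destination terminal — on the buyer under both terms; not part of either seller's price.
From CIF to CFR, the seller no longer bears: insurance.
CFR price = 53737.74 − 410.27 = 53327.47

CFR price: SGD 53327.47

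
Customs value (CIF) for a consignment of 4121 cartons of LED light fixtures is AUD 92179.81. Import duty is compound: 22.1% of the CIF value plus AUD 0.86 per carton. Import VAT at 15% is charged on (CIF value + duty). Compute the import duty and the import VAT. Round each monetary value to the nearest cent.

Import duty: AUD 23915.80; import VAT: AUD 17414.34

Ad valorem component: 92179.81 × 22.1% = 20371.74
Specific component: 4121 × 0.86 = 3544.06
Import duty = 20371.74 + 3544.06 = 23915.80
VAT base = CIF + duty = 92179.81 + 23915.80 = 116095.61
Import VAT = 116095.61 × 15% = 17414.34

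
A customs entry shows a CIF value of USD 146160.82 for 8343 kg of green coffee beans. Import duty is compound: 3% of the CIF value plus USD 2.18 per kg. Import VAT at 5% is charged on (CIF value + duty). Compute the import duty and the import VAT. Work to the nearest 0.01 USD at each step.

Import duty: USD 22572.56; import VAT: USD 8436.67

Ad valorem component: 146160.82 × 3% = 4384.82
Specific component: 8343 × 2.18 = 18187.74
Import duty = 4384.82 + 18187.74 = 22572.56
VAT base = CIF + duty = 146160.82 + 22572.56 = 168733.38
Import VAT = 168733.38 × 5% = 8436.67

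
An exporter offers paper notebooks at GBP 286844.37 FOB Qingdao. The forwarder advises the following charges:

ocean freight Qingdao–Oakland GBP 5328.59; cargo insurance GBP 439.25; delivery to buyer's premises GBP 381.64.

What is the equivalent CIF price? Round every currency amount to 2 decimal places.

Not relevant to the conversion: delivery — on the buyer under both terms; not part of either seller's price.
From FOB to CIF, the seller additionally bears: freight, insurance.
CIF price = 286844.37 + 5328.59 + 439.25 = 292612.21

CIF price: GBP 292612.21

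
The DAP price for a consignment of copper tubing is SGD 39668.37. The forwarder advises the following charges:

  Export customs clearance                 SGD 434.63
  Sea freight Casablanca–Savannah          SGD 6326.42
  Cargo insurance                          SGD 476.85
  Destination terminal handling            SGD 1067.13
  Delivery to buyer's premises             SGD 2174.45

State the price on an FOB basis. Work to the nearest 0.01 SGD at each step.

Not relevant to the conversion: export clearance — on the seller under both DAP and FOB; already in the DAP price and stays in the FOB price.
From DAP to FOB, the seller no longer bears: freight, insurance, destination terminal, delivery.
FOB price = 39668.37 − 6326.42 − 476.85 − 1067.13 − 2174.45 = 29623.52

FOB price: SGD 29623.52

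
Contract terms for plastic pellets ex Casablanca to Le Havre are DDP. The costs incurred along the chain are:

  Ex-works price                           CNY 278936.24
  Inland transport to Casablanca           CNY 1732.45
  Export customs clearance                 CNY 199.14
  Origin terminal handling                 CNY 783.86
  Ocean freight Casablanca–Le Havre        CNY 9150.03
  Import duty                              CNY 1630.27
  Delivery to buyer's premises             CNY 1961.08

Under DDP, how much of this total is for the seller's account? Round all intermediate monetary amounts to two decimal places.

DDP: the seller bears all costs including import duty.
Seller's account: goods 278936.24 + inland to port 1732.45 + export clearance 199.14 + origin terminal 783.86 + freight 9150.03 + duty 1630.27 + delivery 1961.08 = 294393.07
Buyer's account: 0.00

Seller's account: CNY 294393.07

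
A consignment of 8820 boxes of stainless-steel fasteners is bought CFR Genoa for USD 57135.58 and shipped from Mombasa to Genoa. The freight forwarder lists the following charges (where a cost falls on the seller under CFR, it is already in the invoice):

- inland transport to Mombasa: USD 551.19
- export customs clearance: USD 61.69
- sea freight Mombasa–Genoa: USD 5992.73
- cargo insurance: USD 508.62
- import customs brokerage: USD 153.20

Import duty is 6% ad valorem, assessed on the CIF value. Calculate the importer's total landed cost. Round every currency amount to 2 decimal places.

Total landed cost: USD 61256.05

CFR: the seller pays costs through ocean freight to the destination port, but not insurance.
Already in the invoice (seller's account under CFR): inland to port, export clearance, freight — exclude.
CIF value = CFR price + insurance = 57135.58 + 508.62 = 57644.20
Import duty = 57644.20 × 6% = 3458.65
Buyer bears: insurance 508.62 + brokerage 153.20 + duty 3458.65 = 4120.47
Landed cost = invoice 57135.58 + 4120.47 = 61256.05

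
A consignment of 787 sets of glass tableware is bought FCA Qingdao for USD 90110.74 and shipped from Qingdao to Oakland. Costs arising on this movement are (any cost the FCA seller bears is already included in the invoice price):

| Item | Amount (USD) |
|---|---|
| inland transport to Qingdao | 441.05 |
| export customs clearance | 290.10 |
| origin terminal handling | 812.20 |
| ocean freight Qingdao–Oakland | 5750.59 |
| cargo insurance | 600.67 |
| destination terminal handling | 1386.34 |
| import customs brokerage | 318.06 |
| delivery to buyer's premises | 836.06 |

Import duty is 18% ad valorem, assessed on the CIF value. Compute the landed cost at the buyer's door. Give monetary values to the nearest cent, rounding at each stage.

FCA: the seller delivers export-cleared goods to the carrier; the buyer bears costs from that point.
Already in the invoice (seller's account under FCA): inland to port, export clearance — exclude.
CIF value = FCA price + origin terminal + freight + insurance = 90110.74 + 812.20 + 5750.59 + 600.67 = 97274.20
Import duty = 97274.20 × 18% = 17509.36
Buyer bears: origin terminal 812.20 + freight 5750.59 + insurance 600.67 + destination terminal 1386.34 + brokerage 318.06 + delivery 836.06 + duty 17509.36 = 27213.28
Landed cost = invoice 90110.74 + 27213.28 = 117324.02

Total landed cost: USD 117324.02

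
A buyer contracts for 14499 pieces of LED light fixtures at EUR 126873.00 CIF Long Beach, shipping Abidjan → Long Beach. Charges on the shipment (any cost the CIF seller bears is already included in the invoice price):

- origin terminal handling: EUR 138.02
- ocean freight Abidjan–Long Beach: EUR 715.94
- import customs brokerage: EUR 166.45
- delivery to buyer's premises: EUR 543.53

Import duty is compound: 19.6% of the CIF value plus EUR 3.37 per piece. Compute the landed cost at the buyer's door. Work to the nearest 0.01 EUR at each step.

Total landed cost: EUR 201311.72

CIF: the seller pays costs through ocean freight and marine insurance to the destination port.
Already in the invoice (seller's account under CIF): origin terminal, freight — exclude.
The CIF price already equals the CIF value: 126873.00
Ad valorem component: 126873.00 × 19.6% = 24867.11
Specific component: 14499 × 3.37 = 48861.63
Import duty = 24867.11 + 48861.63 = 73728.74
Buyer bears: brokerage 166.45 + delivery 543.53 + duty 73728.74 = 74438.72
Landed cost = invoice 126873.00 + 74438.72 = 201311.72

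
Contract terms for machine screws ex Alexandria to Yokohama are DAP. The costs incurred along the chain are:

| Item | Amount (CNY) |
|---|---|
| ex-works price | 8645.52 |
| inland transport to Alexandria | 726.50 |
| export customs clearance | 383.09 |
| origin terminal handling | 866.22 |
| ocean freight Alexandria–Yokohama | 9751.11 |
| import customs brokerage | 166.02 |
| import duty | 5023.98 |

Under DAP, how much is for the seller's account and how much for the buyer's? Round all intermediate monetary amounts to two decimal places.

Seller: CNY 20372.44; buyer: CNY 5190.00

DAP: the seller bears all costs to the named destination except import duty and clearance.
Seller's account: goods 8645.52 + inland to port 726.50 + export clearance 383.09 + origin terminal 866.22 + freight 9751.11 = 20372.44
Buyer's account: brokerage 166.02 + duty 5023.98 = 5190.00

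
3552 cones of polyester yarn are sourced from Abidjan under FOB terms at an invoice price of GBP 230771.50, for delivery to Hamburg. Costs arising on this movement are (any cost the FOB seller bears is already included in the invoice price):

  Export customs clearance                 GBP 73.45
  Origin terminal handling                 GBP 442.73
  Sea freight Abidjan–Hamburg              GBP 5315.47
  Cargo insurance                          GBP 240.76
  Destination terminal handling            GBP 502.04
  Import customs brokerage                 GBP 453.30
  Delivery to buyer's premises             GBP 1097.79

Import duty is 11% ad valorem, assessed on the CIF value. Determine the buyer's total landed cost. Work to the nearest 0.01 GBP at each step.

FOB: the seller bears costs until goods are on board at the origin port; the buyer bears freight, insurance and all costs thereafter.
Already in the invoice (seller's account under FOB): export clearance, origin terminal — exclude.
CIF value = FOB price + freight + insurance = 230771.50 + 5315.47 + 240.76 = 236327.73
Import duty = 236327.73 × 11% = 25996.05
Buyer bears: freight 5315.47 + insurance 240.76 + destination terminal 502.04 + brokerage 453.30 + delivery 1097.79 + duty 25996.05 = 33605.41
Landed cost = invoice 230771.50 + 33605.41 = 264376.91

Total landed cost: GBP 264376.91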